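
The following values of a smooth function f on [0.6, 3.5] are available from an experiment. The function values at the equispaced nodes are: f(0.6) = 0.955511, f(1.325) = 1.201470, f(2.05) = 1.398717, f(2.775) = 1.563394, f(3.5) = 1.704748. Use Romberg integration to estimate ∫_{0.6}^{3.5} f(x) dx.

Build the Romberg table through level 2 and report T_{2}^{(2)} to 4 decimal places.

3.9918

T_{0}^{(0)} (trapezoid, 1 panel, h=2.9000): 3.857376
T_{1}^{(0)} (trapezoid, 2 panels, h=1.4500): 3.956827
T_{2}^{(0)} (trapezoid, 4 panels, h=0.7250): 3.982940
T_{1}^{(1)} = 3.956827 + (3.956827 − 3.857376)/3 = 3.989977
T_{2}^{(1)} = 3.982940 + (3.982940 − 3.956827)/3 = 3.991644
T_{2}^{(2)} = 3.991644 + (3.991644 − 3.989977)/15 = 3.991755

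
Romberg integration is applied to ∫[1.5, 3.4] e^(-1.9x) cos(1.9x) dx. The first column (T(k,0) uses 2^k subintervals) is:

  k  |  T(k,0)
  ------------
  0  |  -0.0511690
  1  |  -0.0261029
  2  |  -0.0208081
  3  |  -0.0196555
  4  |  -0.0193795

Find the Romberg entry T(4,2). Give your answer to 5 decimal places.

T(3,1) = -0.0196555 + (-0.0196555 − (-0.0208081))/3 = -0.0192713
T(4,1) = -0.0193795 + (-0.0193795 − (-0.0196555))/3 = -0.0192875
T(4,2) = -0.0192875 + (-0.0192875 − (-0.0192713))/15 = -0.0192886

-0.01929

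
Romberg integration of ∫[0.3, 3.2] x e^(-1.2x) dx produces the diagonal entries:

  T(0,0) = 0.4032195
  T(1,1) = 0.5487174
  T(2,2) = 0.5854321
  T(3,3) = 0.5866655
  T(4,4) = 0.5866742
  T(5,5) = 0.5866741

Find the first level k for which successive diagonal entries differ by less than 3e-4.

|T(1,1) − T(0,0)| = 0.1454979 ≥ 3e-4
|T(2,2) − T(1,1)| = 0.0367147 ≥ 3e-4
|T(3,3) − T(2,2)| = 0.0012334 ≥ 3e-4
|T(4,4) − T(3,3)| = 0.0000087 < 3e-4

k = 4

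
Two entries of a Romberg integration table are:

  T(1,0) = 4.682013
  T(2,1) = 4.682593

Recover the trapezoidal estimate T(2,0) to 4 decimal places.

4.6824

From T(2,1) = (4·T(2,0) − T(1,0))/3, solve for T(2,0):
4·T(2,0) = 3·4.682593 + 4.682013 = 18.729792
T(2,0) = 4.682448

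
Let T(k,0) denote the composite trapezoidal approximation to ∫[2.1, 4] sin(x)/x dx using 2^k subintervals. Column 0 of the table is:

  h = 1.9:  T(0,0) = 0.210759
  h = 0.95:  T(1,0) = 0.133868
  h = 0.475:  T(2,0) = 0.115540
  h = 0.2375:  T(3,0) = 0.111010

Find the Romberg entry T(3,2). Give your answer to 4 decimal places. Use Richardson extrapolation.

0.1095

T(2,1) = (4·0.115540 − 0.133868) / 3 = 0.109431
T(3,1) = 0.111010 + (0.111010 − 0.115540)/3 = 0.109500
T(3,2) = (16·0.109500 − 0.109431) / 15 = 0.109505
(Column j=1 coincides with Simpson's rule on the same nodes.)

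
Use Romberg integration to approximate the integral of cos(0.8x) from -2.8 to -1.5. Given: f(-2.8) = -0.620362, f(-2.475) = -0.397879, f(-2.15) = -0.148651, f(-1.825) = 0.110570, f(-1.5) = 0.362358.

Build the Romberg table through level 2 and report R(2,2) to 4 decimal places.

-0.1847

R(0,0) (trapezoid, 1 panel, h=1.3000): -0.167703
R(1,0) (trapezoid, 2 panels, h=0.6500): -0.180474
R(2,0) (trapezoid, 4 panels, h=0.3250): -0.183613
R(1,1) = -0.180474 + (-0.180474 − (-0.167703))/3 = -0.184731
R(2,1) = -0.183613 + (-0.183613 − (-0.180474))/3 = -0.184659
R(2,2) = -0.184659 + (-0.184659 − (-0.184731))/15 = -0.184654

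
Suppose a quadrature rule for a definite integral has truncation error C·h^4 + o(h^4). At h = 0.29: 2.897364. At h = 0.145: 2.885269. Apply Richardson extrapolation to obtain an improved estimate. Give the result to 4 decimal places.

The leading error scales as h^4; refining by a factor of 2 reduces it by 2^4 = 16.
Extrapolated value = (16·A(h/2) − A(h)) / (16 − 1)
= (16·2.885269 − 2.897364) / 15
= 43.266940 / 15 = 2.884463

2.8845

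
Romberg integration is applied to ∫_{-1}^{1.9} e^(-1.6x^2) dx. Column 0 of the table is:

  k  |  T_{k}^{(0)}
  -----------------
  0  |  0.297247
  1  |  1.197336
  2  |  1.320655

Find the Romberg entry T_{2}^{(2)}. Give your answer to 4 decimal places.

Richardson extrapolation on the trapezoidal column (denominator 4−1=3):
T_{1}^{(1)} = 1.197336 + (1.197336 − 0.297247)/3 = 1.497366
T_{2}^{(1)} = 1.320655 + (1.320655 − 1.197336)/3 = 1.361761
T_{2}^{(2)} = 1.361761 + (1.361761 − 1.497366)/15 = 1.352721

1.3527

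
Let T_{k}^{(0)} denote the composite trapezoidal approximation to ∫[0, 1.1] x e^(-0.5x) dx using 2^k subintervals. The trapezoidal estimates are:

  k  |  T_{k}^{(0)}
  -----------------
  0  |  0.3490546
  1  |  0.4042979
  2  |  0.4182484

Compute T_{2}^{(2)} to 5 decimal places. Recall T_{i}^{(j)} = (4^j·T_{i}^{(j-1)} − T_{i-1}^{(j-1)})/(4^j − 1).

T_{1}^{(1)} = (4·0.4042979 − 0.3490546) / 3 = 0.4227123
T_{2}^{(1)} = 0.4182484 + (0.4182484 − 0.4042979)/3 = 0.4228986
T_{2}^{(2)} = 0.4228986 + (0.4228986 − 0.4227123)/15 = 0.4229110

0.42291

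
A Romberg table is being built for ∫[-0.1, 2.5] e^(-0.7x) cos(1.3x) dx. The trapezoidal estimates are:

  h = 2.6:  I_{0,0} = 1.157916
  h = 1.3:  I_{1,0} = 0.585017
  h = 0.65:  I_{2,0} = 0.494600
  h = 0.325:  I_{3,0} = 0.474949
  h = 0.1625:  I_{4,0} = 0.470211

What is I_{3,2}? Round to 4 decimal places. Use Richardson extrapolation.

Richardson extrapolation on the trapezoidal column (denominator 4−1=3):
I_{2,1} = 0.494600 + (0.494600 − 0.585017)/3 = 0.464461
I_{3,1} = 0.474949 + (0.474949 − 0.494600)/3 = 0.468399
I_{3,2} = (16·0.468399 − 0.464461) / 15 = 0.468662

0.4687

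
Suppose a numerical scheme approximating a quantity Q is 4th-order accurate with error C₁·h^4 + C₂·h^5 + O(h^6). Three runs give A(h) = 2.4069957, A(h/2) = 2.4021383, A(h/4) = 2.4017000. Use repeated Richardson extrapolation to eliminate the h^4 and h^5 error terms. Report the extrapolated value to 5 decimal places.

First eliminate the h^4 term (factor 2^4 = 16):
  B₁ = (16·2.4021383 − 2.4069957)/15 = 2.4018145
  B₂ = (16·2.4017000 − 2.4021383)/15 = 2.4016708
Then eliminate the h^5 term (factor 2^5 = 32):
  (32·2.4016708 − 2.4018145)/31 = 2.4016662

2.40167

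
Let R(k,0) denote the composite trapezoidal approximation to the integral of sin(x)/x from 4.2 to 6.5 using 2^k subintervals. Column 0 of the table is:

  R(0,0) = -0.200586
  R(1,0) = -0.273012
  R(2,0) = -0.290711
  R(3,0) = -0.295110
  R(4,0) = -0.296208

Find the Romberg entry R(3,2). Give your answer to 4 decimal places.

-0.2966

Richardson extrapolation on the trapezoidal column (denominator 4−1=3):
R(2,1) = (4·(-0.290711) − (-0.273012)) / 3 = -0.296611
R(3,1) = (4·(-0.295110) − (-0.290711)) / 3 = -0.296576
R(3,2) = -0.296576 + (-0.296576 − (-0.296611))/15 = -0.296574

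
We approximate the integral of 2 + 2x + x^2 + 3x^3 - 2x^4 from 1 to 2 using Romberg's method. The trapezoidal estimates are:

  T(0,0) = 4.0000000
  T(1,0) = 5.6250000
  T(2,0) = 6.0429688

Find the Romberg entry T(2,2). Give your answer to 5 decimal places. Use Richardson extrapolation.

6.18333

Richardson extrapolation on the trapezoidal column (denominator 4−1=3):
T(1,1) = (4·5.6250000 − 4.0000000) / 3 = 6.1666667
T(2,1) = (4·6.0429688 − 5.6250000) / 3 = 6.1822917
T(2,2) = 6.1822917 + (6.1822917 − 6.1666667)/15 = 6.1833334
(Column j=1 coincides with Simpson's rule on the same nodes.)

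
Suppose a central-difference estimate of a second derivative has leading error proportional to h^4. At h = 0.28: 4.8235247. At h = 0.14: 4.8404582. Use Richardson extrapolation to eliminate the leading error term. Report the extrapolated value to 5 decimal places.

4.84159

The leading error scales as h^4; refining by a factor of 2 reduces it by 2^4 = 16.
Extrapolated value = (16·A(h/2) − A(h)) / (16 − 1)
= (16·4.8404582 − 4.8235247) / 15
= 72.6238065 / 15 = 4.8415871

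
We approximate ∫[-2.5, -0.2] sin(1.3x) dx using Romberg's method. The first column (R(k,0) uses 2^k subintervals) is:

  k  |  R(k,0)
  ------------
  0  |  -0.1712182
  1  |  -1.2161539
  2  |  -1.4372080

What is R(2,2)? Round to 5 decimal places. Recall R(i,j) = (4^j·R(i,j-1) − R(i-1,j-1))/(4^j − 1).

-1.50732

R(1,1) = -1.2161539 + (-1.2161539 − (-0.1712182))/3 = -1.5644658
R(2,1) = (4·(-1.4372080) − (-1.2161539)) / 3 = -1.5108927
R(2,2) = -1.5108927 + (-1.5108927 − (-1.5644658))/15 = -1.5073212
(Column j=1 coincides with Simpson's rule on the same nodes.)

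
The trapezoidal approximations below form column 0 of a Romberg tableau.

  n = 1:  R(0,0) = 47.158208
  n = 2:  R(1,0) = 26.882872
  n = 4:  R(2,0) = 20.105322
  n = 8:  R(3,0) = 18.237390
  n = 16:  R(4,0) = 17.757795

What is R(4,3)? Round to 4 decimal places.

17.5968

Richardson extrapolation on the trapezoidal column (denominator 4−1=3):
R(2,1) = 20.105322 + (20.105322 − 26.882872)/3 = 17.846139
R(3,1) = 18.237390 + (18.237390 − 20.105322)/3 = 17.614746
R(4,1) = (4·17.757795 − 18.237390) / 3 = 17.597930
R(3,2) = (16·17.614746 − 17.846139) / 15 = 17.599320
R(4,2) = 17.597930 + (17.597930 − 17.614746)/15 = 17.596809
R(4,3) = 17.596809 + (17.596809 − 17.599320)/63 = 17.596769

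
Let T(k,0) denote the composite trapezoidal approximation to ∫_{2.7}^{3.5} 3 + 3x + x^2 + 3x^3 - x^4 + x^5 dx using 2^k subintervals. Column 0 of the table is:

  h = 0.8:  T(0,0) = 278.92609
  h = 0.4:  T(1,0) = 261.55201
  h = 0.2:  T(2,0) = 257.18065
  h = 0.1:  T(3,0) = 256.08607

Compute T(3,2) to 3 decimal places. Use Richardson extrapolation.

255.721

T(2,1) = (4·257.18065 − 261.55201) / 3 = 255.72353
T(3,1) = (4·256.08607 − 257.18065) / 3 = 255.72121
T(3,2) = (16·255.72121 − 255.72353) / 15 = 255.72106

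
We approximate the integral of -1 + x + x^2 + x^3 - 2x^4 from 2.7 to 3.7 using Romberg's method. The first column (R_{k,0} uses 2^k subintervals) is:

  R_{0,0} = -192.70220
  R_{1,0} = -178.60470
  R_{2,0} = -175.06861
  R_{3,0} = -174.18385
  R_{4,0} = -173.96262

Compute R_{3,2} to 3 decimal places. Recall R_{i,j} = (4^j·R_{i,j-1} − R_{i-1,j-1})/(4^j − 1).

Richardson extrapolation on the trapezoidal column (denominator 4−1=3):
R_{2,1} = -175.06861 + (-175.06861 − (-178.60470))/3 = -173.88991
R_{3,1} = (4·(-174.18385) − (-175.06861)) / 3 = -173.88893
R_{3,2} = -173.88893 + (-173.88893 − (-173.88991))/15 = -173.88886

-173.889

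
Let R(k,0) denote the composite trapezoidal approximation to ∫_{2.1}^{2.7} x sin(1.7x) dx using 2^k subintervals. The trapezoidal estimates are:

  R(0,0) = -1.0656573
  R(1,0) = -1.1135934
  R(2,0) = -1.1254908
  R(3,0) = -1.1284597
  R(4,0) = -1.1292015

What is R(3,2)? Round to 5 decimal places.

Richardson extrapolation on the trapezoidal column (denominator 4−1=3):
R(2,1) = (4·(-1.1254908) − (-1.1135934)) / 3 = -1.1294566
R(3,1) = (4·(-1.1284597) − (-1.1254908)) / 3 = -1.1294493
R(3,2) = -1.1294493 + (-1.1294493 − (-1.1294566))/15 = -1.1294488

-1.12945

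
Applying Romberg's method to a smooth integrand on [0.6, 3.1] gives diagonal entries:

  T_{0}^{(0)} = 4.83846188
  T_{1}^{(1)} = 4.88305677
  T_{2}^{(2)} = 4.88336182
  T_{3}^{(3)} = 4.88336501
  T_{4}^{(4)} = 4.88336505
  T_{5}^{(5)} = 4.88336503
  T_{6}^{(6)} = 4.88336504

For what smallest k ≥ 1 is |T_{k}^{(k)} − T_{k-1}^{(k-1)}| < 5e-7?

|T_{1}^{(1)} − T_{0}^{(0)}| = 0.04459489 ≥ 5e-7
|T_{2}^{(2)} − T_{1}^{(1)}| = 0.00030505 ≥ 5e-7
|T_{3}^{(3)} − T_{2}^{(2)}| = 0.00000319 ≥ 5e-7
|T_{4}^{(4)} − T_{3}^{(3)}| = 0.00000004 < 5e-7

k = 4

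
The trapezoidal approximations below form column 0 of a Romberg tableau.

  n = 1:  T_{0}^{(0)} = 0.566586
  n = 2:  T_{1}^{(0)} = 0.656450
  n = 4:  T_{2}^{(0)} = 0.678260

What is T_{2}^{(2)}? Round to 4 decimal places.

Richardson extrapolation on the trapezoidal column (denominator 4−1=3):
T_{1}^{(1)} = (4·0.656450 − 0.566586) / 3 = 0.686405
T_{2}^{(1)} = 0.678260 + (0.678260 − 0.656450)/3 = 0.685530
T_{2}^{(2)} = (16·0.685530 − 0.686405) / 15 = 0.685472

0.6855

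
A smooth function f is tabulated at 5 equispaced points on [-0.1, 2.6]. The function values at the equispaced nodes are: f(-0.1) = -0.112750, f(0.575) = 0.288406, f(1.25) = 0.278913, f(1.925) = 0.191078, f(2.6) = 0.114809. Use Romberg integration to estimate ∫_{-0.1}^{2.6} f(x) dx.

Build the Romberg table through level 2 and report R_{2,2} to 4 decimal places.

R_{0,0} (trapezoid, 1 panel, h=2.7000): 0.002780
R_{1,0} (trapezoid, 2 panels, h=1.3500): 0.377922
R_{2,0} (trapezoid, 4 panels, h=0.6750): 0.512613
R_{1,1} = 0.377922 + (0.377922 − 0.002780)/3 = 0.502969
R_{2,1} = 0.512613 + (0.512613 − 0.377922)/3 = 0.557510
R_{2,2} = 0.557510 + (0.557510 − 0.502969)/15 = 0.561146

0.5611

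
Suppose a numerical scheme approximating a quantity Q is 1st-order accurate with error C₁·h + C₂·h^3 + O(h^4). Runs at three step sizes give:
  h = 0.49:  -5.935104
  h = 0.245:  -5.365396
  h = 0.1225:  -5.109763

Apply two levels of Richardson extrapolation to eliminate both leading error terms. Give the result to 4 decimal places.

First eliminate the h term (factor 2^1 = 2):
  B₁ = (2·(-5.365396) − (-5.935104))/1 = -4.795688
  B₂ = (2·(-5.109763) − (-5.365396))/1 = -4.854130
Then eliminate the h^3 term (factor 2^3 = 8):
  (8·(-4.854130) − (-4.795688))/7 = -4.862479

-4.8625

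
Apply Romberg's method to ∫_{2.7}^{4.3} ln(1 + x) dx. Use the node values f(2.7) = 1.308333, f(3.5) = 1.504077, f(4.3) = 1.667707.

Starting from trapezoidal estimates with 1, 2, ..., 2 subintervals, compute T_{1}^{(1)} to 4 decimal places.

2.3980

T_{0}^{(0)} (trapezoid, 1 panel, h=1.6000): 2.380832
T_{1}^{(0)} (trapezoid, 2 panels, h=0.8000): 2.393678
T_{1}^{(1)} = 2.393678 + (2.393678 − 2.380832)/3 = 2.397960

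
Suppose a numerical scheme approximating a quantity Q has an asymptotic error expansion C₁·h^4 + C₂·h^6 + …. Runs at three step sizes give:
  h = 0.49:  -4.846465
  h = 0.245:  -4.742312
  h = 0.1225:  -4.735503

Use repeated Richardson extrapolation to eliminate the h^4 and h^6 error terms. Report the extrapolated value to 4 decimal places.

First eliminate the h^4 term (factor 2^4 = 16):
  B₁ = (16·(-4.742312) − (-4.846465))/15 = -4.735368
  B₂ = (16·(-4.735503) − (-4.742312))/15 = -4.735049
Then eliminate the h^6 term (factor 2^6 = 64):
  (64·(-4.735049) − (-4.735368))/63 = -4.735044

-4.7350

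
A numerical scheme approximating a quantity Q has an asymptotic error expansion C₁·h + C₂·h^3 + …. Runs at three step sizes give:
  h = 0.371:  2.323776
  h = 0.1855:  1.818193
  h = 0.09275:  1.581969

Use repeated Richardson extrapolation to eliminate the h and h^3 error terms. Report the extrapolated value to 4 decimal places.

First eliminate the h term (factor 2^1 = 2):
  B₁ = (2·1.818193 − 2.323776)/1 = 1.312610
  B₂ = (2·1.581969 − 1.818193)/1 = 1.345745
Then eliminate the h^3 term (factor 2^3 = 8):
  (8·1.345745 − 1.312610)/7 = 1.350479

1.3505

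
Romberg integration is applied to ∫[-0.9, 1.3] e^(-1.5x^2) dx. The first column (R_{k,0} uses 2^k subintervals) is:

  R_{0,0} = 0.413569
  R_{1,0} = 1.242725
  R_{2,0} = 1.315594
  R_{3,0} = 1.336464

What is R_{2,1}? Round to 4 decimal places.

1.3399

R_{2,1} = (4·1.315594 − 1.242725) / 3 = 1.339884
(Column j=1 coincides with Simpson's rule on the same nodes.)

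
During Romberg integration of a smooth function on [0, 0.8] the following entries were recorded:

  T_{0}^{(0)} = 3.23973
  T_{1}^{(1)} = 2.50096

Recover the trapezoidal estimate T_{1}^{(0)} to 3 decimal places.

From T_{1}^{(1)} = (4·T_{1}^{(0)} − T_{0}^{(0)})/3, solve for T_{1}^{(0)}:
4·T_{1}^{(0)} = 3·2.50096 + 3.23973 = 10.74261
T_{1}^{(0)} = 2.68565

2.686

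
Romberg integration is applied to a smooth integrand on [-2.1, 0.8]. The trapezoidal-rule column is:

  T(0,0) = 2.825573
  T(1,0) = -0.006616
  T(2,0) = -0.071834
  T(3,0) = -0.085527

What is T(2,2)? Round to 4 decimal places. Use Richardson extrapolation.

-0.0364

Richardson extrapolation on the trapezoidal column (denominator 4−1=3):
T(1,1) = (4·(-0.006616) − 2.825573) / 3 = -0.950679
T(2,1) = -0.071834 + (-0.071834 − (-0.006616))/3 = -0.093573
T(2,2) = (16·(-0.093573) − (-0.950679)) / 15 = -0.036433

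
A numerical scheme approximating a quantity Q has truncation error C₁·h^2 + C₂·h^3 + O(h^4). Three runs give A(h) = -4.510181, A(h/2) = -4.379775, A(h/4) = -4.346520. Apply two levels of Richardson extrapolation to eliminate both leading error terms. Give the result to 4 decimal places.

First eliminate the h^2 term (factor 2^2 = 4):
  B₁ = (4·(-4.379775) − (-4.510181))/3 = -4.336306
  B₂ = (4·(-4.346520) − (-4.379775))/3 = -4.335435
Then eliminate the h^3 term (factor 2^3 = 8):
  (8·(-4.335435) − (-4.336306))/7 = -4.335311

-4.3353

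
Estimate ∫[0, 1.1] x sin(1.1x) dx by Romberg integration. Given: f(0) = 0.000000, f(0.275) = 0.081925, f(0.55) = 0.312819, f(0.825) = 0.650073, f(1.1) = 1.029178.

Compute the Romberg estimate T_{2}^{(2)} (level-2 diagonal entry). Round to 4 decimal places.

T_{0}^{(0)} (trapezoid, 1 panel, h=1.1000): 0.566048
T_{1}^{(0)} (trapezoid, 2 panels, h=0.5500): 0.455074
T_{2}^{(0)} (trapezoid, 4 panels, h=0.2750): 0.428837
T_{1}^{(1)} = 0.455074 + (0.455074 − 0.566048)/3 = 0.418083
T_{2}^{(1)} = 0.428837 + (0.428837 − 0.455074)/3 = 0.420091
T_{2}^{(2)} = 0.420091 + (0.420091 − 0.418083)/15 = 0.420225

0.4202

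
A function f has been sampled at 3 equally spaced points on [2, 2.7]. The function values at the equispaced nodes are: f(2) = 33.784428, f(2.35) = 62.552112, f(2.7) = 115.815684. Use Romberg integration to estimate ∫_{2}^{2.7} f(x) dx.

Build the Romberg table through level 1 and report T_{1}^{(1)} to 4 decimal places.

46.6443

T_{0}^{(0)} (trapezoid, 1 panel, h=0.7000): 52.360039
T_{1}^{(0)} (trapezoid, 2 panels, h=0.3500): 48.073259
T_{1}^{(1)} = 48.073259 + (48.073259 − 52.360039)/3 = 46.644332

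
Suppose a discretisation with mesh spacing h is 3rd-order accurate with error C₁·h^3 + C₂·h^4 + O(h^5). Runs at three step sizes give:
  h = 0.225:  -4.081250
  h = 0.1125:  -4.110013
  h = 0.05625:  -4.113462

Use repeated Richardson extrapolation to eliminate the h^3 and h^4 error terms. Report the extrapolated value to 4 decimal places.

First eliminate the h^3 term (factor 2^3 = 8):
  B₁ = (8·(-4.110013) − (-4.081250))/7 = -4.114122
  B₂ = (8·(-4.113462) − (-4.110013))/7 = -4.113955
Then eliminate the h^4 term (factor 2^4 = 16):
  (16·(-4.113955) − (-4.114122))/15 = -4.113944

-4.1139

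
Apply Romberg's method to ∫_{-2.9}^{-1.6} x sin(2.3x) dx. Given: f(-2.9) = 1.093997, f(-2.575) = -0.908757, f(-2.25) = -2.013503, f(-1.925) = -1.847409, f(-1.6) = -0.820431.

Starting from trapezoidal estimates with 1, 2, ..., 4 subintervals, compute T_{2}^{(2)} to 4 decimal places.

T_{0}^{(0)} (trapezoid, 1 panel, h=1.3000): 0.177818
T_{1}^{(0)} (trapezoid, 2 panels, h=0.6500): -1.219868
T_{2}^{(0)} (trapezoid, 4 panels, h=0.3250): -1.505688
T_{1}^{(1)} = -1.219868 + (-1.219868 − 0.177818)/3 = -1.685763
T_{2}^{(1)} = -1.505688 + (-1.505688 − (-1.219868))/3 = -1.600961
T_{2}^{(2)} = -1.600961 + (-1.600961 − (-1.685763))/15 = -1.595308

-1.5953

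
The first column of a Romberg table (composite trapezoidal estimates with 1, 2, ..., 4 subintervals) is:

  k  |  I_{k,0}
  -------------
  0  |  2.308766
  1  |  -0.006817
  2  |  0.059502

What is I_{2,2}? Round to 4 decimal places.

I_{1,1} = -0.006817 + (-0.006817 − 2.308766)/3 = -0.778678
I_{2,1} = 0.059502 + (0.059502 − (-0.006817))/3 = 0.081608
I_{2,2} = 0.081608 + (0.081608 − (-0.778678))/15 = 0.138960

0.1390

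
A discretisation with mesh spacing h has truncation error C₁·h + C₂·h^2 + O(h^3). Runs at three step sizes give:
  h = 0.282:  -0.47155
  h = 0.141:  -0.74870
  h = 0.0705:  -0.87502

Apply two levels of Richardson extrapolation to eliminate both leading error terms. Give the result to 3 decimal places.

-0.993

First eliminate the h term (factor 2^1 = 2):
  B₁ = (2·(-0.74870) − (-0.47155))/1 = -1.02585
  B₂ = (2·(-0.87502) − (-0.74870))/1 = -1.00134
Then eliminate the h^2 term (factor 2^2 = 4):
  (4·(-1.00134) − (-1.02585))/3 = -0.99317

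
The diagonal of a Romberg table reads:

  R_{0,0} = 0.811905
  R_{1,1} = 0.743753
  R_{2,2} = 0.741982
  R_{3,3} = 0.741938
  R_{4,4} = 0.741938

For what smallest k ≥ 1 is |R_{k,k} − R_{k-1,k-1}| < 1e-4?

k = 3

|R_{1,1} − R_{0,0}| = 0.068152 ≥ 1e-4
|R_{2,2} − R_{1,1}| = 0.001771 ≥ 1e-4
|R_{3,3} − R_{2,2}| = 0.000044 < 1e-4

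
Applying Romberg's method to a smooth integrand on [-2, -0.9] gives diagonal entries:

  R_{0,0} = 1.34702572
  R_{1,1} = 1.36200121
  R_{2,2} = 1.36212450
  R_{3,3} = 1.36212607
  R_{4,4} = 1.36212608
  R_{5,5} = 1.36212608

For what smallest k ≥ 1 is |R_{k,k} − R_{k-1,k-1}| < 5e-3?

k = 2

|R_{1,1} − R_{0,0}| = 0.01497549 ≥ 5e-3
|R_{2,2} − R_{1,1}| = 0.00012329 < 5e-3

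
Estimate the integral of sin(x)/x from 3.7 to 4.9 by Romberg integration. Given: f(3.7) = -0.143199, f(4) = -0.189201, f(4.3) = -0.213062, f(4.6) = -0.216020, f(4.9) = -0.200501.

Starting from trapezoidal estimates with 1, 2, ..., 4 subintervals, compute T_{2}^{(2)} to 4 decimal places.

-0.2391

T_{0}^{(0)} (trapezoid, 1 panel, h=1.2000): -0.206220
T_{1}^{(0)} (trapezoid, 2 panels, h=0.6000): -0.230947
T_{2}^{(0)} (trapezoid, 4 panels, h=0.3000): -0.237040
T_{1}^{(1)} = -0.230947 + (-0.230947 − (-0.206220))/3 = -0.239189
T_{2}^{(1)} = -0.237040 + (-0.237040 − (-0.230947))/3 = -0.239071
T_{2}^{(2)} = -0.239071 + (-0.239071 − (-0.239189))/15 = -0.239063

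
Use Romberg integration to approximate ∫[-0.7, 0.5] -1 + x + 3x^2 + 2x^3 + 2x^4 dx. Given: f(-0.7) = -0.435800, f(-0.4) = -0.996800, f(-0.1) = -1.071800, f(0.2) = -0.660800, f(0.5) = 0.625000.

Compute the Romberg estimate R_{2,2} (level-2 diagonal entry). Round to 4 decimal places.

-0.8611

R_{0,0} (trapezoid, 1 panel, h=1.2000): 0.113520
R_{1,0} (trapezoid, 2 panels, h=0.6000): -0.586320
R_{2,0} (trapezoid, 4 panels, h=0.3000): -0.790440
R_{1,1} = -0.586320 + (-0.586320 − 0.113520)/3 = -0.819600
R_{2,1} = -0.790440 + (-0.790440 − (-0.586320))/3 = -0.858480
R_{2,2} = -0.858480 + (-0.858480 − (-0.819600))/15 = -0.861072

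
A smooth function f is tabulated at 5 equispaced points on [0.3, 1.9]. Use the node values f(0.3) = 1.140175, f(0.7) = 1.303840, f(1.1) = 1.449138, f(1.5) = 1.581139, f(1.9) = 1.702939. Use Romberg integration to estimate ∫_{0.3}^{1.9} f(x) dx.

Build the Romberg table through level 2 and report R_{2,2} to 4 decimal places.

R_{0,0} (trapezoid, 1 panel, h=1.6000): 2.274491
R_{1,0} (trapezoid, 2 panels, h=0.8000): 2.296556
R_{2,0} (trapezoid, 4 panels, h=0.4000): 2.302270
R_{1,1} = 2.296556 + (2.296556 − 2.274491)/3 = 2.303911
R_{2,1} = 2.302270 + (2.302270 − 2.296556)/3 = 2.304175
R_{2,2} = 2.304175 + (2.304175 − 2.303911)/15 = 2.304193

2.3042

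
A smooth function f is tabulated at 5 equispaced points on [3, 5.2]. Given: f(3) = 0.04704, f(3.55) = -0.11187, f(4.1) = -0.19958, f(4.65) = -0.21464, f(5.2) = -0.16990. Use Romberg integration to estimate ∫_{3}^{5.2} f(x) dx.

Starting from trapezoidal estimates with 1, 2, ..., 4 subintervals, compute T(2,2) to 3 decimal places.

T(0,0) (trapezoid, 1 panel, h=2.2000): -0.13515
T(1,0) (trapezoid, 2 panels, h=1.1000): -0.28711
T(2,0) (trapezoid, 4 panels, h=0.5500): -0.32314
T(1,1) = -0.28711 + (-0.28711 − (-0.13515))/3 = -0.33776
T(2,1) = -0.32314 + (-0.32314 − (-0.28711))/3 = -0.33515
T(2,2) = -0.33515 + (-0.33515 − (-0.33776))/15 = -0.33498

-0.335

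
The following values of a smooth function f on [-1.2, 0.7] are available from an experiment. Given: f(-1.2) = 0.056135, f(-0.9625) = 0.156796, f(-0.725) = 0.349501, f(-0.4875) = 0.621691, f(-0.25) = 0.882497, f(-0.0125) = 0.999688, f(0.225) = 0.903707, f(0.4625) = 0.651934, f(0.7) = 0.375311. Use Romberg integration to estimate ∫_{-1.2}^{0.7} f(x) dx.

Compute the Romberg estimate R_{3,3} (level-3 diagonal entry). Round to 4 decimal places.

R_{0,0} (trapezoid, 1 panel, h=1.9000): 0.409874
R_{1,0} (trapezoid, 2 panels, h=0.9500): 1.043309
R_{2,0} (trapezoid, 4 panels, h=0.4750): 1.116928
R_{3,0} (trapezoid, 8 panels, h=0.2375): 1.135615
R_{1,1} = 1.043309 + (1.043309 − 0.409874)/3 = 1.254454
R_{2,1} = 1.116928 + (1.116928 − 1.043309)/3 = 1.141468
R_{3,1} = 1.135615 + (1.135615 − 1.116928)/3 = 1.141844
R_{2,2} = 1.141468 + (1.141468 − 1.254454)/15 = 1.133936
R_{3,2} = 1.141844 + (1.141844 − 1.141468)/15 = 1.141869
R_{3,3} = 1.141869 + (1.141869 − 1.133936)/63 = 1.141995

1.1420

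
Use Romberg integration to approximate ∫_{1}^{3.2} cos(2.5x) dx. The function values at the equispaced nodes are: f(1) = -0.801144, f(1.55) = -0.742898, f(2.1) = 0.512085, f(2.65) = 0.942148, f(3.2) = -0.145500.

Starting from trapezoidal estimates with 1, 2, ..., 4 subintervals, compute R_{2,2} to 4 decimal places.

0.1441

R_{0,0} (trapezoid, 1 panel, h=2.2000): -1.041308
R_{1,0} (trapezoid, 2 panels, h=1.1000): 0.042639
R_{2,0} (trapezoid, 4 panels, h=0.5500): 0.130907
R_{1,1} = 0.042639 + (0.042639 − (-1.041308))/3 = 0.403955
R_{2,1} = 0.130907 + (0.130907 − 0.042639)/3 = 0.160330
R_{2,2} = 0.160330 + (0.160330 − 0.403955)/15 = 0.144088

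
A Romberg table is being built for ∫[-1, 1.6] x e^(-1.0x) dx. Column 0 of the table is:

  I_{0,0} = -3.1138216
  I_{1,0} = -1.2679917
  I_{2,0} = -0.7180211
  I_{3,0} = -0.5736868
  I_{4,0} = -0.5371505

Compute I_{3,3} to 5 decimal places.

-0.52494

I_{1,1} = (4·(-1.2679917) − (-3.1138216)) / 3 = -0.6527151
I_{2,1} = (4·(-0.7180211) − (-1.2679917)) / 3 = -0.5346976
I_{3,1} = (4·(-0.5736868) − (-0.7180211)) / 3 = -0.5255754
I_{2,2} = -0.5346976 + (-0.5346976 − (-0.6527151))/15 = -0.5268298
I_{3,2} = (16·(-0.5255754) − (-0.5346976)) / 15 = -0.5249673
I_{3,3} = (64·(-0.5249673) − (-0.5268298)) / 63 = -0.5249377
(Column j=1 coincides with Simpson's rule on the same nodes.)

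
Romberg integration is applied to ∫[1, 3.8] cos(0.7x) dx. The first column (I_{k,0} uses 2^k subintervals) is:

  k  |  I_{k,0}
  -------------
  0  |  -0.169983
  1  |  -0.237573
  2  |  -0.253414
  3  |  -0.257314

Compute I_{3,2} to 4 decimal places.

-0.2586

Richardson extrapolation on the trapezoidal column (denominator 4−1=3):
I_{2,1} = (4·(-0.253414) − (-0.237573)) / 3 = -0.258694
I_{3,1} = (4·(-0.257314) − (-0.253414)) / 3 = -0.258614
I_{3,2} = -0.258614 + (-0.258614 − (-0.258694))/15 = -0.258609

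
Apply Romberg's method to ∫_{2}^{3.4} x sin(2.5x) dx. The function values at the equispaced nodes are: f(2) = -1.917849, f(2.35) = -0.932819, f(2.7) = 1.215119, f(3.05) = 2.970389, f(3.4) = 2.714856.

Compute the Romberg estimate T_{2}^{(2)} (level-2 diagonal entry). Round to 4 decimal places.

1.3279

T_{0}^{(0)} (trapezoid, 1 panel, h=1.4000): 0.557905
T_{1}^{(0)} (trapezoid, 2 panels, h=0.7000): 1.129536
T_{2}^{(0)} (trapezoid, 4 panels, h=0.3500): 1.277917
T_{1}^{(1)} = 1.129536 + (1.129536 − 0.557905)/3 = 1.320080
T_{2}^{(1)} = 1.277917 + (1.277917 − 1.129536)/3 = 1.327377
T_{2}^{(2)} = 1.327377 + (1.327377 − 1.320080)/15 = 1.327863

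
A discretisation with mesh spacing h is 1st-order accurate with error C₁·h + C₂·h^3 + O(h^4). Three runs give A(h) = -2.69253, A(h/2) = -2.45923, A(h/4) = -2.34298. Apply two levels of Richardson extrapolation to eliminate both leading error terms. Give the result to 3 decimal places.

First eliminate the h term (factor 2^1 = 2):
  B₁ = (2·(-2.45923) − (-2.69253))/1 = -2.22593
  B₂ = (2·(-2.34298) − (-2.45923))/1 = -2.22673
Then eliminate the h^3 term (factor 2^3 = 8):
  (8·(-2.22673) − (-2.22593))/7 = -2.22684

-2.227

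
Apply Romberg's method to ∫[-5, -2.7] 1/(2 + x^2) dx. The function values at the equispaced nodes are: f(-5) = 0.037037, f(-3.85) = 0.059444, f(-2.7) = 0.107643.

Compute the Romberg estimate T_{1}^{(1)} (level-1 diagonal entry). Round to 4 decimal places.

T_{0}^{(0)} (trapezoid, 1 panel, h=2.3000): 0.166382
T_{1}^{(0)} (trapezoid, 2 panels, h=1.1500): 0.151552
T_{1}^{(1)} = 0.151552 + (0.151552 − 0.166382)/3 = 0.146609

0.1466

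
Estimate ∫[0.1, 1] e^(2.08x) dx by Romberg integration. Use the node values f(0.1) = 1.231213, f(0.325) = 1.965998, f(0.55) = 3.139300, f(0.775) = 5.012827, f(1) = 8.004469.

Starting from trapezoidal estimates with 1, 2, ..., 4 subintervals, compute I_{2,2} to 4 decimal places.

3.2564

I_{0,0} (trapezoid, 1 panel, h=0.9000): 4.156057
I_{1,0} (trapezoid, 2 panels, h=0.4500): 3.490713
I_{2,0} (trapezoid, 4 panels, h=0.2250): 3.315592
I_{1,1} = 3.490713 + (3.490713 − 4.156057)/3 = 3.268932
I_{2,1} = 3.315592 + (3.315592 − 3.490713)/3 = 3.257218
I_{2,2} = 3.257218 + (3.257218 − 3.268932)/15 = 3.256437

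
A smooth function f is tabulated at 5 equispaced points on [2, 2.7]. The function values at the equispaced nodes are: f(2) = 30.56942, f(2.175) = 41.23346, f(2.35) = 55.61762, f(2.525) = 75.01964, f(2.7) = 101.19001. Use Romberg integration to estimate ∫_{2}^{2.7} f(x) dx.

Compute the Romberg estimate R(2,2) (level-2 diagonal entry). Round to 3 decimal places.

R(0,0) (trapezoid, 1 panel, h=0.7000): 46.11580
R(1,0) (trapezoid, 2 panels, h=0.3500): 42.52407
R(2,0) (trapezoid, 4 panels, h=0.1750): 41.60633
R(1,1) = 42.52407 + (42.52407 − 46.11580)/3 = 41.32683
R(2,1) = 41.60633 + (41.60633 − 42.52407)/3 = 41.30042
R(2,2) = 41.30042 + (41.30042 − 41.32683)/15 = 41.29866

41.299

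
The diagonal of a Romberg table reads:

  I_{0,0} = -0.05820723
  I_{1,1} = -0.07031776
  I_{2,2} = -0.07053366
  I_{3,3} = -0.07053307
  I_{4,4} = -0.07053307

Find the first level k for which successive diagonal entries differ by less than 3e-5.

|I_{1,1} − I_{0,0}| = 0.01211053 ≥ 3e-5
|I_{2,2} − I_{1,1}| = 0.00021590 ≥ 3e-5
|I_{3,3} − I_{2,2}| = 0.00000059 < 3e-5

k = 3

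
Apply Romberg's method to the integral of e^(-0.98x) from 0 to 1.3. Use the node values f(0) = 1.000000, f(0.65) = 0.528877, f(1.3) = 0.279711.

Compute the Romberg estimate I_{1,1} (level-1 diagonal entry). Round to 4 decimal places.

I_{0,0} (trapezoid, 1 panel, h=1.3000): 0.831812
I_{1,0} (trapezoid, 2 panels, h=0.6500): 0.759676
I_{1,1} = 0.759676 + (0.759676 − 0.831812)/3 = 0.735631

0.7356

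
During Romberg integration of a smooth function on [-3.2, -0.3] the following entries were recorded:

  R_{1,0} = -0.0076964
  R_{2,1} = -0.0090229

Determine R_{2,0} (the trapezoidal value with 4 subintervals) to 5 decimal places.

-0.00869

From R_{2,1} = (4·R_{2,0} − R_{1,0})/3, solve for R_{2,0}:
4·R_{2,0} = 3·(-0.0090229) + (-0.0076964) = -0.0347651
R_{2,0} = -0.0086913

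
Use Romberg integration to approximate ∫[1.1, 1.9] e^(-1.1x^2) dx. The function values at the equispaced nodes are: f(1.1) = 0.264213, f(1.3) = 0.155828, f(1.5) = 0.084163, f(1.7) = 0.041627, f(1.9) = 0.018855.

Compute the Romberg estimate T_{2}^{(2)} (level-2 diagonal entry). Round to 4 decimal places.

0.0828

T_{0}^{(0)} (trapezoid, 1 panel, h=0.8000): 0.113227
T_{1}^{(0)} (trapezoid, 2 panels, h=0.4000): 0.090279
T_{2}^{(0)} (trapezoid, 4 panels, h=0.2000): 0.084630
T_{1}^{(1)} = 0.090279 + (0.090279 − 0.113227)/3 = 0.082630
T_{2}^{(1)} = 0.084630 + (0.084630 − 0.090279)/3 = 0.082747
T_{2}^{(2)} = 0.082747 + (0.082747 − 0.082630)/15 = 0.082755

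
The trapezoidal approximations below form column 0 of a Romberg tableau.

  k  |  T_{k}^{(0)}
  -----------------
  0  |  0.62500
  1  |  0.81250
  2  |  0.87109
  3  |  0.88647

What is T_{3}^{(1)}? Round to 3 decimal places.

Richardson extrapolation on the trapezoidal column (denominator 4−1=3):
T_{3}^{(1)} = (4·0.88647 − 0.87109) / 3 = 0.89160

0.892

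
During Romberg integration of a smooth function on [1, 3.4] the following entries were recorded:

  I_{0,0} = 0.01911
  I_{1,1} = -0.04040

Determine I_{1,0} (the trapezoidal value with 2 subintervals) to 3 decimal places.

-0.026

From I_{1,1} = (4·I_{1,0} − I_{0,0})/3, solve for I_{1,0}:
4·I_{1,0} = 3·(-0.04040) + 0.01911 = -0.10209
I_{1,0} = -0.02552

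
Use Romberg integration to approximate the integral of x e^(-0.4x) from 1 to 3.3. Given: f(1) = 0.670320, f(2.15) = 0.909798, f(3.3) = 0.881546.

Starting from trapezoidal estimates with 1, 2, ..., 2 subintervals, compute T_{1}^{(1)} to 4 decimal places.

1.9899

T_{0}^{(0)} (trapezoid, 1 panel, h=2.3000): 1.784646
T_{1}^{(0)} (trapezoid, 2 panels, h=1.1500): 1.938591
T_{1}^{(1)} = 1.938591 + (1.938591 − 1.784646)/3 = 1.989906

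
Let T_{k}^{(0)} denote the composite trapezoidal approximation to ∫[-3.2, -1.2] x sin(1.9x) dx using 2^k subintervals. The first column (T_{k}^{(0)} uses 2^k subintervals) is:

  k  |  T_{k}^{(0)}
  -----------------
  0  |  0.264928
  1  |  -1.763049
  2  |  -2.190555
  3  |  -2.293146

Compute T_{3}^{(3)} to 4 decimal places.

Richardson extrapolation on the trapezoidal column (denominator 4−1=3):
T_{1}^{(1)} = (4·(-1.763049) − 0.264928) / 3 = -2.439041
T_{2}^{(1)} = -2.190555 + (-2.190555 − (-1.763049))/3 = -2.333057
T_{3}^{(1)} = -2.293146 + (-2.293146 − (-2.190555))/3 = -2.327343
T_{2}^{(2)} = -2.333057 + (-2.333057 − (-2.439041))/15 = -2.325991
T_{3}^{(2)} = (16·(-2.327343) − (-2.333057)) / 15 = -2.326962
T_{3}^{(3)} = -2.326962 + (-2.326962 − (-2.325991))/63 = -2.326977
(Column j=1 coincides with Simpson's rule on the same nodes.)

-2.3270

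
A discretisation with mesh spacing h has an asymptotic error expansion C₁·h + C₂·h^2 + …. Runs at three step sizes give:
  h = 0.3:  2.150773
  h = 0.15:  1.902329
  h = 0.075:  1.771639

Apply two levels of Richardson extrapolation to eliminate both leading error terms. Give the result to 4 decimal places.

First eliminate the h term (factor 2^1 = 2):
  B₁ = (2·1.902329 − 2.150773)/1 = 1.653885
  B₂ = (2·1.771639 − 1.902329)/1 = 1.640949
Then eliminate the h^2 term (factor 2^2 = 4):
  (4·1.640949 − 1.653885)/3 = 1.636637

1.6366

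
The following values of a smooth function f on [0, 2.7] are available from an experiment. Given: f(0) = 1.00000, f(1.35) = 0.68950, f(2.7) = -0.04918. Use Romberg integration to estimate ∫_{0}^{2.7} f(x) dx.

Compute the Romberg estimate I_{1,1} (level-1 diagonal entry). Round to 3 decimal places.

1.669

I_{0,0} (trapezoid, 1 panel, h=2.7000): 1.28361
I_{1,0} (trapezoid, 2 panels, h=1.3500): 1.57263
I_{1,1} = 1.57263 + (1.57263 − 1.28361)/3 = 1.66897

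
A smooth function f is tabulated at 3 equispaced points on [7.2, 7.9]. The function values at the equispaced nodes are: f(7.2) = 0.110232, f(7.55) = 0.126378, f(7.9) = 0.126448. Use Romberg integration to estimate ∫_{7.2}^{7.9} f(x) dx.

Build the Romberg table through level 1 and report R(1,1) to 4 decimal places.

R(0,0) (trapezoid, 1 panel, h=0.7000): 0.082838
R(1,0) (trapezoid, 2 panels, h=0.3500): 0.085651
R(1,1) = 0.085651 + (0.085651 − 0.082838)/3 = 0.086589

0.0866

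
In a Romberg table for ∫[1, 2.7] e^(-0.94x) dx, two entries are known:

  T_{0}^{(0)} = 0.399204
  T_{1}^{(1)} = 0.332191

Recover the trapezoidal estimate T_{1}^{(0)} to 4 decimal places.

From T_{1}^{(1)} = (4·T_{1}^{(0)} − T_{0}^{(0)})/3, solve for T_{1}^{(0)}:
4·T_{1}^{(0)} = 3·0.332191 + 0.399204 = 1.395777
T_{1}^{(0)} = 0.348944

0.3489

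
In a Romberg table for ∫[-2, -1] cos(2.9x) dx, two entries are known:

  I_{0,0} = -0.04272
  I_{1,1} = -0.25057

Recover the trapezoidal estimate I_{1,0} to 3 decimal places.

From I_{1,1} = (4·I_{1,0} − I_{0,0})/3, solve for I_{1,0}:
4·I_{1,0} = 3·(-0.25057) + (-0.04272) = -0.79443
I_{1,0} = -0.19861

-0.199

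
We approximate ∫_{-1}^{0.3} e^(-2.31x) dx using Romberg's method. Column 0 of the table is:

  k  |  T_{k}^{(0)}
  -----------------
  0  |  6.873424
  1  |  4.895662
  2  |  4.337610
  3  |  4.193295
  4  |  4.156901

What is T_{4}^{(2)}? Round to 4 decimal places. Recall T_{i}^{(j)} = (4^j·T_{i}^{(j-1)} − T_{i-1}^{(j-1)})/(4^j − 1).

4.1447

Richardson extrapolation on the trapezoidal column (denominator 4−1=3):
T_{3}^{(1)} = 4.193295 + (4.193295 − 4.337610)/3 = 4.145190
T_{4}^{(1)} = (4·4.156901 − 4.193295) / 3 = 4.144770
T_{4}^{(2)} = 4.144770 + (4.144770 − 4.145190)/15 = 4.144742
(Column j=1 coincides with Simpson's rule on the same nodes.)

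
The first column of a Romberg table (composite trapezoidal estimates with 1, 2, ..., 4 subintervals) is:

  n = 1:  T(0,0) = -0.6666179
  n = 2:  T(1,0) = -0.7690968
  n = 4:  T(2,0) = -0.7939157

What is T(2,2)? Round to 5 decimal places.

-0.80212

Richardson extrapolation on the trapezoidal column (denominator 4−1=3):
T(1,1) = (4·(-0.7690968) − (-0.6666179)) / 3 = -0.8032564
T(2,1) = (4·(-0.7939157) − (-0.7690968)) / 3 = -0.8021887
T(2,2) = (16·(-0.8021887) − (-0.8032564)) / 15 = -0.8021175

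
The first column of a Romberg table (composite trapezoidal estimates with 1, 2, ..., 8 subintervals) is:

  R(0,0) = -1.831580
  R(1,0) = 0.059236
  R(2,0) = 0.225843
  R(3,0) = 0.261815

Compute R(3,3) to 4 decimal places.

R(1,1) = 0.059236 + (0.059236 − (-1.831580))/3 = 0.689508
R(2,1) = (4·0.225843 − 0.059236) / 3 = 0.281379
R(3,1) = (4·0.261815 − 0.225843) / 3 = 0.273806
R(2,2) = 0.281379 + (0.281379 − 0.689508)/15 = 0.254170
R(3,2) = (16·0.273806 − 0.281379) / 15 = 0.273301
R(3,3) = 0.273301 + (0.273301 − 0.254170)/63 = 0.273605

0.2736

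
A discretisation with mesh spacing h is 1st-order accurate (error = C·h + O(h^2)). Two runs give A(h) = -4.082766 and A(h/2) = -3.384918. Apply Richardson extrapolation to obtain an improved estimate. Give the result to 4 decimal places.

-2.6871

Extrapolated value = (2·A(h/2) − A(h)) / (2 − 1)
= (2·(-3.384918) − (-4.082766)) / 1
= -2.687070 / 1 = -2.687070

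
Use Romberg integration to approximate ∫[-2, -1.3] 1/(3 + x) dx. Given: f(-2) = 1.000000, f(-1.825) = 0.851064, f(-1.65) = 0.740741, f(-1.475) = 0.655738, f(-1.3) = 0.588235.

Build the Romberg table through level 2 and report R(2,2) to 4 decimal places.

0.5306

R(0,0) (trapezoid, 1 panel, h=0.7000): 0.555882
R(1,0) (trapezoid, 2 panels, h=0.3500): 0.537200
R(2,0) (trapezoid, 4 panels, h=0.1750): 0.532291
R(1,1) = 0.537200 + (0.537200 − 0.555882)/3 = 0.530973
R(2,1) = 0.532291 + (0.532291 − 0.537200)/3 = 0.530655
R(2,2) = 0.530655 + (0.530655 − 0.530973)/15 = 0.530634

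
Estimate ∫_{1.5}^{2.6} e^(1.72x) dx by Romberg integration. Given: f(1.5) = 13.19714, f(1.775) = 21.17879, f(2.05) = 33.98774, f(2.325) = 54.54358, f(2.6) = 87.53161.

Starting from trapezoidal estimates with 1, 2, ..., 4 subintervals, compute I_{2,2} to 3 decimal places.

I_{0,0} (trapezoid, 1 panel, h=1.1000): 55.40081
I_{1,0} (trapezoid, 2 panels, h=0.5500): 46.39366
I_{2,0} (trapezoid, 4 panels, h=0.2750): 44.02048
I_{1,1} = 46.39366 + (46.39366 − 55.40081)/3 = 43.39128
I_{2,1} = 44.02048 + (44.02048 − 46.39366)/3 = 43.22942
I_{2,2} = 43.22942 + (43.22942 − 43.39128)/15 = 43.21863

43.219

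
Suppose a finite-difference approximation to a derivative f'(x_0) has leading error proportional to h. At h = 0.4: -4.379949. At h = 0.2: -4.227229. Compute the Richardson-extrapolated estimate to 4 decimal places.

-4.0745

The leading error scales as h; refining by a factor of 2 reduces it by 2^1 = 2.
Extrapolated value = (2·A(h/2) − A(h)) / (2 − 1)
= (2·(-4.227229) − (-4.379949)) / 1
= -4.074509 / 1 = -4.074509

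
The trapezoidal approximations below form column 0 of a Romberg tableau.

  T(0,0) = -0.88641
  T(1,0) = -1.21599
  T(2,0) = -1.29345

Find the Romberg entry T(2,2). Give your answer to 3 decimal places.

T(1,1) = -1.21599 + (-1.21599 − (-0.88641))/3 = -1.32585
T(2,1) = -1.29345 + (-1.29345 − (-1.21599))/3 = -1.31927
T(2,2) = -1.31927 + (-1.31927 − (-1.32585))/15 = -1.31883
(Column j=1 coincides with Simpson's rule on the same nodes.)

-1.319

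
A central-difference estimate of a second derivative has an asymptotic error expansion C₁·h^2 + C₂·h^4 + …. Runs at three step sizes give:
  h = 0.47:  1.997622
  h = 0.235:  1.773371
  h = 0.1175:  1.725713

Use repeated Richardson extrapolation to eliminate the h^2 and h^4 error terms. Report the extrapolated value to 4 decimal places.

1.7106

First eliminate the h^2 term (factor 2^2 = 4):
  B₁ = (4·1.773371 − 1.997622)/3 = 1.698621
  B₂ = (4·1.725713 − 1.773371)/3 = 1.709827
Then eliminate the h^4 term (factor 2^4 = 16):
  (16·1.709827 − 1.698621)/15 = 1.710574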